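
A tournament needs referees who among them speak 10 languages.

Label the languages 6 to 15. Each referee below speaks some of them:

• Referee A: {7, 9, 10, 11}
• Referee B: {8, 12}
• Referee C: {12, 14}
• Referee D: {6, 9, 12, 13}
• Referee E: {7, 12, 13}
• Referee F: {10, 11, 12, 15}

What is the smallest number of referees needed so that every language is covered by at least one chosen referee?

5

Take {B, C, D, E, F}. Their union is {6, 7, 8, 9, 10, 11, 12, 13, 14, 15}, which is all 10 languages.
No 4 of the 6 referees cover everything (all 15 combinations miss at least one language), so 5 is optimal.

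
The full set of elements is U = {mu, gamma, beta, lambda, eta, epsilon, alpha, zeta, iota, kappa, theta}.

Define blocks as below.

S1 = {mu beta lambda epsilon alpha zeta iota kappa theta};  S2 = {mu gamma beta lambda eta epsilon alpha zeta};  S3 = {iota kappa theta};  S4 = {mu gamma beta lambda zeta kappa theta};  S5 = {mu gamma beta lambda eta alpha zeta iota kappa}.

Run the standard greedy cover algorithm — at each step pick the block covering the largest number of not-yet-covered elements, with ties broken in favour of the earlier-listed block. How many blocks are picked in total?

Greedy: pick S1 (covers 9 new) → pick S2 (covers 2 new). Total picks: 2.

2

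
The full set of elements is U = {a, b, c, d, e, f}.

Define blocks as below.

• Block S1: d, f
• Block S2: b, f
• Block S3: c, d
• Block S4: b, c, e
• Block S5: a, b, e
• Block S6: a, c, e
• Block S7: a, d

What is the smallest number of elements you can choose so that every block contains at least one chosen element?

The 3 elements {b, c, d} hit every block.
No choice of 2 elements meets every block, so 3 is the minimum.

3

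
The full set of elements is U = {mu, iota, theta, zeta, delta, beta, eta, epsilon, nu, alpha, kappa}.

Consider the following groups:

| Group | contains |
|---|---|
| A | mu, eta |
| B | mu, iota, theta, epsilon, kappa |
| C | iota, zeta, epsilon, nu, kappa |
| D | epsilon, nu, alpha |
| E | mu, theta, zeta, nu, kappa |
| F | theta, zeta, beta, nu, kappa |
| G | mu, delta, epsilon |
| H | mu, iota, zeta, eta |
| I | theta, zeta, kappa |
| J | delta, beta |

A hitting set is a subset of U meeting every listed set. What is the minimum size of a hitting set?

The 4 elements {mu, theta, beta, epsilon} hit every group.
The groups A, D, I, J are pairwise disjoint, so any hitting set needs a separate element for each — at least 4. Hence 4 is optimal.

4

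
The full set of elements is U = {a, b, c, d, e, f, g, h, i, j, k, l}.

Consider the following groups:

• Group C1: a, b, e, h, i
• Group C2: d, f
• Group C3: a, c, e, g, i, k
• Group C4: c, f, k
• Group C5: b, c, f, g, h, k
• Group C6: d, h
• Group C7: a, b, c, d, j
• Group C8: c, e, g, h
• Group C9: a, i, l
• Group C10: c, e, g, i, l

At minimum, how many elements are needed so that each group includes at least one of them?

T = {a, c, d} meets every group (each contains at least one member of T), and |T| = 3.
The groups C4, C6, C9 are pairwise disjoint, so any hitting set needs a separate element for each — at least 3. Hence 3 is optimal.

3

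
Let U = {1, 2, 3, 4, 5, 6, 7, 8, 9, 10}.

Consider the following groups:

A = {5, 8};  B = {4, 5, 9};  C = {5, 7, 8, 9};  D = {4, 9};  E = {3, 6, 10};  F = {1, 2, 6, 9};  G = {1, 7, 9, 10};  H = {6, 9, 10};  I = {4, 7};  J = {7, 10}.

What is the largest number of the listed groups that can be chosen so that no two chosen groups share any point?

A, H, I are pairwise disjoint (A={5,8}; H={6,9,10}; I={4,7}).
Every remaining group overlaps one of these, and no 4 of the listed groups are pairwise disjoint, so 3 is the maximum.

3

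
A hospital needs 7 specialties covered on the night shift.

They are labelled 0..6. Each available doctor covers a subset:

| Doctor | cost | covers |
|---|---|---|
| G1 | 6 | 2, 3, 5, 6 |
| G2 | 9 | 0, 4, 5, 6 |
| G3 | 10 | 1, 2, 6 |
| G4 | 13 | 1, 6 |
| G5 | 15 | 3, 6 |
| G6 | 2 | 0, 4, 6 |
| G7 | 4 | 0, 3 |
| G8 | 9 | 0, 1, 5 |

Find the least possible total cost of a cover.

17

G1, G6, G8 together cover every specialty (G1 ∪ G6 ∪ G8 = {0, 1, 2, 3, 4, 5, 6}); total cost 6 + 2 + 9 = 17.
No covering selection has total cost below 17.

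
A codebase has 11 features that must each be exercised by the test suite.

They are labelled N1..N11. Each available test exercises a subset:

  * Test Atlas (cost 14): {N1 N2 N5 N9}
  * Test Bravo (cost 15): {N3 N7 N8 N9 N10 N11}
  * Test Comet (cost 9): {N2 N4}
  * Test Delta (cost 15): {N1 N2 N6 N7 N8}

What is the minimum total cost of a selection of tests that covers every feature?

Atlas, Bravo, Comet, Delta together cover every feature (Atlas ∪ Bravo ∪ Comet ∪ Delta = {N1, N2, N3, N4, N5, N6, N7, N8, N9, N10, N11}); total cost 14 + 15 + 9 + 15 = 53.
No covering selection has total cost below 53.

53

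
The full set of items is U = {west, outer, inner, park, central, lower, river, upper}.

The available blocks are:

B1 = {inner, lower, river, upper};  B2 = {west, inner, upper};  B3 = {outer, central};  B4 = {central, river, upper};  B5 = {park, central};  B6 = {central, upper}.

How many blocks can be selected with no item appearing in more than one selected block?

B1, B3 are pairwise disjoint (B1={inner,lower,river,upper}; B3={outer,central}).
Every remaining block overlaps one of these, and no 3 of the listed blocks are pairwise disjoint, so 2 is the maximum.

2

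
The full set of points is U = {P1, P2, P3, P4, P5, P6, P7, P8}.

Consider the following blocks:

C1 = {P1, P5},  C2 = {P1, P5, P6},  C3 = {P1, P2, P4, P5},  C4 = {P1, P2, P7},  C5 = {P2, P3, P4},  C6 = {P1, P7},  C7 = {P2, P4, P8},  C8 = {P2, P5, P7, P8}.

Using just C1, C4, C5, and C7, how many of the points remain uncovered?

1

Union of C1, C4, C5, C7 = {P1, P2, P3, P4, P5, P7, P8}.
Not covered: P6 — 1 point.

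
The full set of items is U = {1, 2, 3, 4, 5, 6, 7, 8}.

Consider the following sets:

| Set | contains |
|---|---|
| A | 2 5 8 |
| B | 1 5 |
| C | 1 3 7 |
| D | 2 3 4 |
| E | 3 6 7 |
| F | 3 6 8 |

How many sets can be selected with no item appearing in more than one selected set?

2

B, D are pairwise disjoint (B={1,5}; D={2,3,4}).
Every remaining set overlaps one of these, and no 3 of the listed sets are pairwise disjoint, so 2 is the maximum.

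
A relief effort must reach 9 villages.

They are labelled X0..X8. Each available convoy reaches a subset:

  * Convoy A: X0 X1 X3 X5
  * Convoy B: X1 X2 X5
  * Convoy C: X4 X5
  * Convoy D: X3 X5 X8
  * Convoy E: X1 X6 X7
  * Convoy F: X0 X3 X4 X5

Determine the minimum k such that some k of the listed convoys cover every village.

4

Take {B, D, E, F}. Their union is {X0, X1, X2, X3, X4, X5, X6, X7, X8}, which is all 9 villages.
No 3 of the 6 convoys cover everything (all 20 combinations miss at least one village), so 4 is optimal.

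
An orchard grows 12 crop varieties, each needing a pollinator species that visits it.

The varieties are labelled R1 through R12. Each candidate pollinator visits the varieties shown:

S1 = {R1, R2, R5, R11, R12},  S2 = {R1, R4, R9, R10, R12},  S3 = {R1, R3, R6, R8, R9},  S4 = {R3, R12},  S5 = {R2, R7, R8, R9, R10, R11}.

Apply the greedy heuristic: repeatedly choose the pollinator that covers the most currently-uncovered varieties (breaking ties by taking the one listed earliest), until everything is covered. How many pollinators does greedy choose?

Greedy: pick S5 (covers 6 new) → pick S1 (covers 3 new) → pick S3 (covers 2 new) → pick S2 (covers 1 new). Total picks: 4.

4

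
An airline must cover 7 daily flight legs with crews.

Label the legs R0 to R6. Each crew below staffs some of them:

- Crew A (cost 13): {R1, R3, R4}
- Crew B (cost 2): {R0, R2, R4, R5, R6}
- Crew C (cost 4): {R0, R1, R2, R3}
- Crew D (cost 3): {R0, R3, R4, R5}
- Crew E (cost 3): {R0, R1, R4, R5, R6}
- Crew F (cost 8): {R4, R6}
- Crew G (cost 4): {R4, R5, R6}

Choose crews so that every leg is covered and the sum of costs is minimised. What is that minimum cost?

B, C together cover every leg (B ∪ C = {R0, R1, R2, R3, R4, R5, R6}); total cost 2 + 4 = 6.
No covering selection has total cost below 6.

6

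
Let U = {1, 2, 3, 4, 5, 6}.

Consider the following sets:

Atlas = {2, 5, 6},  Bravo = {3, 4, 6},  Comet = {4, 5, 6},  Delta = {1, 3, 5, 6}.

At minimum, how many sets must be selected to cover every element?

Atlas and Bravo and Delta together: Atlas ∪ Bravo ∪ Delta = {1, 2, 3, 4, 5, 6} — every element is covered.
Only Delta contains 1, so Delta is forced; the remaining 2 elements need at least 2 more sets (each remaining set adds at most 1) — so at least 3 sets are needed, and 3 is optimal.

3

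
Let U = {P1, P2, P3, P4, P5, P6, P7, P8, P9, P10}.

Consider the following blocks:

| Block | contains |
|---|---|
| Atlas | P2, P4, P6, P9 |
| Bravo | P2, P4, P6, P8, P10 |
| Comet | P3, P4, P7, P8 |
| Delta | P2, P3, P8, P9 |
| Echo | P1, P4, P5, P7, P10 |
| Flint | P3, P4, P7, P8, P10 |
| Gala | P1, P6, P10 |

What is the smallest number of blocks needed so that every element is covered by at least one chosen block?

Atlas, Comet, and Echo cover everything between them: the union {P1, P2, P3, P4, P5, P6, P7, P8, P9, P10} is all of U.
Only Echo contains P5, so Echo is forced; the remaining 5 elements need at least 2 more blocks (each remaining block adds at most 4) — so at least 3 blocks are needed, and 3 is optimal.

3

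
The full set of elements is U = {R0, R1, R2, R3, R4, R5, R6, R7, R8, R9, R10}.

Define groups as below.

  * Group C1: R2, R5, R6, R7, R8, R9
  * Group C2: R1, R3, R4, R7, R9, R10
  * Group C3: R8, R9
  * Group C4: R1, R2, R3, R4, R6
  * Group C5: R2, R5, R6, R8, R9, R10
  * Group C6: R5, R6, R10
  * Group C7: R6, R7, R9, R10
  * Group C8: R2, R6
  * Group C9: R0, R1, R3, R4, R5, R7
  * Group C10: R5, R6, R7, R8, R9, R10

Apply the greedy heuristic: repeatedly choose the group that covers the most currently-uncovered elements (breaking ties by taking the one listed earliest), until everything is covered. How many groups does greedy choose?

Greedy: pick C1 (covers 6 new) → pick C2 (covers 4 new) → pick C9 (covers 1 new). Total picks: 3.
(The true minimum cover uses only 2 groups, so greedy is not optimal here.)

3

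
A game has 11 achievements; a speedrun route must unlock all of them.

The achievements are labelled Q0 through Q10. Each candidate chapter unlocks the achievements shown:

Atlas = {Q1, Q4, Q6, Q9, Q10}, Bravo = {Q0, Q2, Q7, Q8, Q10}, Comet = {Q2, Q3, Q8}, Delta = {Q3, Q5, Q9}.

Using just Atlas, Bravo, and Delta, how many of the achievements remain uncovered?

Union of Atlas, Bravo, Delta = {Q0, Q1, Q2, Q3, Q4, Q5, Q6, Q7, Q8, Q9, Q10} — that's every achievement, so 0 are uncovered.

0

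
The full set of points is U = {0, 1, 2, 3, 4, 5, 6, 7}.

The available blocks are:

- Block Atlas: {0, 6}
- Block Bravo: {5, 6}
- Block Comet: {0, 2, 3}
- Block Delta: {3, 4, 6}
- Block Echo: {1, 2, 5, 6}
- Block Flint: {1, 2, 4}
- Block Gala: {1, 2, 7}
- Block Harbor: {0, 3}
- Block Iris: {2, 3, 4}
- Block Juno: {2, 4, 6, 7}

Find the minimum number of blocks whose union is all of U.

3

Take {Echo, Harbor, Juno}. Their union is {0, 1, 2, 3, 4, 5, 6, 7}, which is all 8 points.
No 2 of the 10 blocks cover everything (all 45 combinations miss at least one point), so 3 is optimal.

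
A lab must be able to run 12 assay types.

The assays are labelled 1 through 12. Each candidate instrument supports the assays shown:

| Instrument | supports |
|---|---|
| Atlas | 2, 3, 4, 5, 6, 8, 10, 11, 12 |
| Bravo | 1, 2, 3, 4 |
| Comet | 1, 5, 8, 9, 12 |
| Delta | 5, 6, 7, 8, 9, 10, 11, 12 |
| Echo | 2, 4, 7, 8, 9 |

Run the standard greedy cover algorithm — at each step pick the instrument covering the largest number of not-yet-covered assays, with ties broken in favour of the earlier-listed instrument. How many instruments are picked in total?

3

Greedy: pick Atlas (covers 9 new) → pick Comet (covers 2 new) → pick Delta (covers 1 new). Total picks: 3.
(The true minimum cover uses only 2 instruments, so greedy is not optimal here.)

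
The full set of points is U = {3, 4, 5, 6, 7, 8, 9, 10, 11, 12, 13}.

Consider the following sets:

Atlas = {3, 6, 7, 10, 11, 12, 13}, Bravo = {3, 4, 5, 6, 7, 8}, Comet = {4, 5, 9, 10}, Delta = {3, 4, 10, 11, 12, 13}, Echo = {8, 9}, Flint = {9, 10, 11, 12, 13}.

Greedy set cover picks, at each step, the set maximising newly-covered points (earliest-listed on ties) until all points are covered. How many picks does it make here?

Greedy: pick Atlas (covers 7 new) → pick Bravo (covers 3 new) → pick Comet (covers 1 new). Total picks: 3.
(The true minimum cover uses only 2 sets, so greedy is not optimal here.)

3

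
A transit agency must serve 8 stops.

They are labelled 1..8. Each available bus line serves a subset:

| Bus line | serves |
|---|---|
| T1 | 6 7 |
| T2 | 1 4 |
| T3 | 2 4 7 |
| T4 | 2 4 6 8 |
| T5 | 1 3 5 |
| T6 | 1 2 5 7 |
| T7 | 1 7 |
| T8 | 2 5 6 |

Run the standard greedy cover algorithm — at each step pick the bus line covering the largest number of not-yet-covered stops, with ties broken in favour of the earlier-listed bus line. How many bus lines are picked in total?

3

Greedy: pick T4 (covers 4 new) → pick T5 (covers 3 new) → pick T1 (covers 1 new). Total picks: 3.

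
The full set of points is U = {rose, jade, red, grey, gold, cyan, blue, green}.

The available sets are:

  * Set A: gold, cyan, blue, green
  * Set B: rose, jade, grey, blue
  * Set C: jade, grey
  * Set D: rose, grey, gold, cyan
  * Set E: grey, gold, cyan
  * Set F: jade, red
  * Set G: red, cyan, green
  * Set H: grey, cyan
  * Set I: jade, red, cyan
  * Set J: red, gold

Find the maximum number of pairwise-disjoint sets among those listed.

F, H are pairwise disjoint (F={jade,red}; H={grey,cyan}).
Every remaining set overlaps one of these, and no 3 of the listed sets are pairwise disjoint, so 2 is the maximum.

2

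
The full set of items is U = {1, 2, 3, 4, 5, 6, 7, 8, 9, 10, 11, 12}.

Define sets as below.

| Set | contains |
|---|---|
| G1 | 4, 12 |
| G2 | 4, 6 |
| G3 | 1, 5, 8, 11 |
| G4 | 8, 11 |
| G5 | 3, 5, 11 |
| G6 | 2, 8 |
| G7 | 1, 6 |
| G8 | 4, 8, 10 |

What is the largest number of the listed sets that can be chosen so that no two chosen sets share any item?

G1, G5, G6, G7 are pairwise disjoint (G1={4,12}; G5={3,5,11}; G6={2,8}; G7={1,6}).
Every remaining set overlaps one of these, and no 5 of the listed sets are pairwise disjoint, so 4 is the maximum.

4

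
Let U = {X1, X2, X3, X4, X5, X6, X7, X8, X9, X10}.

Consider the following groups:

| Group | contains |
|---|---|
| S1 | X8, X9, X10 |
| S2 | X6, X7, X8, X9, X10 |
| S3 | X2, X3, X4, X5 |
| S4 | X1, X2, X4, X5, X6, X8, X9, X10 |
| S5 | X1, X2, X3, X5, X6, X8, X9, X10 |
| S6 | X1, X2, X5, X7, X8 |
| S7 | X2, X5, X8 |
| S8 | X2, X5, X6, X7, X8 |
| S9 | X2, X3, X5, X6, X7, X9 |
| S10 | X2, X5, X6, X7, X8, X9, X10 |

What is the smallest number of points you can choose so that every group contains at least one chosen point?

Take H = {X3, X8}. Each listed group contains at least one of these, so H is a hitting set of size 2.
The groups S2, S3 are pairwise disjoint, so any hitting set needs a separate point for each — at least 2. Hence 2 is optimal.

2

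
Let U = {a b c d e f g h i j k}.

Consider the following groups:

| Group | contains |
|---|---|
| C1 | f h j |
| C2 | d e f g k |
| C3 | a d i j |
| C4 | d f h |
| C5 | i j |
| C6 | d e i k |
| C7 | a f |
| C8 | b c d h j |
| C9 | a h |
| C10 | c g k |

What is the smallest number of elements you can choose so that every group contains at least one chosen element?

The 4 elements {a, g, h, i} hit every group.
No choice of 3 elements meets every group, so 4 is the minimum.

4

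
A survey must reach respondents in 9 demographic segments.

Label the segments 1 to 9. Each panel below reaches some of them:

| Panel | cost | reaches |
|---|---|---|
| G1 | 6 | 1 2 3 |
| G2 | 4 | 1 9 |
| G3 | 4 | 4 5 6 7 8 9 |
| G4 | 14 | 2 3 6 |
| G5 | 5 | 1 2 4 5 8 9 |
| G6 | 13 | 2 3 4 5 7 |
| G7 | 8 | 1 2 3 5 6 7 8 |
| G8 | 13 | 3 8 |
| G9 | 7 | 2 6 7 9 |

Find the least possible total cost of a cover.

10

G1, G3 together cover every segment (G1 ∪ G3 = {1, 2, 3, 4, 5, 6, 7, 8, 9}); total cost 6 + 4 = 10.
No covering selection has total cost below 10.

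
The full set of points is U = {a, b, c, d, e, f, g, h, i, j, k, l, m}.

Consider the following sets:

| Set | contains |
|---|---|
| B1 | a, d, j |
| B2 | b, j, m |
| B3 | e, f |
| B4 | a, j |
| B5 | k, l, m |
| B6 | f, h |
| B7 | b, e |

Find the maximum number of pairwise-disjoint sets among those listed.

4

B4, B5, B6, B7 are pairwise disjoint (B4={a,j}; B5={k,l,m}; B6={f,h}; B7={b,e}).
Every remaining set overlaps one of these, and no 5 of the listed sets are pairwise disjoint, so 4 is the maximum.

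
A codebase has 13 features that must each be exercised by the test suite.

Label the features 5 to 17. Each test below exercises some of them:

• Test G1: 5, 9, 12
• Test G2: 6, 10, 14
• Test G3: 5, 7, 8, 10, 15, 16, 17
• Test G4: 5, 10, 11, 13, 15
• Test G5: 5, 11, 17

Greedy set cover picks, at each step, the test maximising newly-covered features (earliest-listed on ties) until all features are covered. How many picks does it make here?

4

Greedy: pick G3 (covers 7 new) → pick G1 (covers 2 new) → pick G2 (covers 2 new) → pick G4 (covers 2 new). Total picks: 4.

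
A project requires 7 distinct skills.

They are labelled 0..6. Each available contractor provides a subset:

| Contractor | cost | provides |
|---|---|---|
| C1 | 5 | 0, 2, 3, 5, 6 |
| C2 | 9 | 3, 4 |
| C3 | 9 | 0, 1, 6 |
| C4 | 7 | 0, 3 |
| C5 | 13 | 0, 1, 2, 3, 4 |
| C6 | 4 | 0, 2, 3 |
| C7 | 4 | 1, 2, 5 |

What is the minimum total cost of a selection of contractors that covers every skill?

18

C1, C5 together cover every skill (C1 ∪ C5 = {0, 1, 2, 3, 4, 5, 6}); total cost 5 + 13 = 18.
No covering selection has total cost below 18.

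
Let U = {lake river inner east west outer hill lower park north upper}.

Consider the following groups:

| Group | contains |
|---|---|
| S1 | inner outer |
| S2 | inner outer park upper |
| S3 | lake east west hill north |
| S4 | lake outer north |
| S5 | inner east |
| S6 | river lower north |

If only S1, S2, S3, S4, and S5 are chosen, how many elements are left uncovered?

Union of S1, S2, S3, S4, S5 = {lake, inner, east, west, outer, hill, park, north, upper}.
Not covered: river, lower — 2 elements.

2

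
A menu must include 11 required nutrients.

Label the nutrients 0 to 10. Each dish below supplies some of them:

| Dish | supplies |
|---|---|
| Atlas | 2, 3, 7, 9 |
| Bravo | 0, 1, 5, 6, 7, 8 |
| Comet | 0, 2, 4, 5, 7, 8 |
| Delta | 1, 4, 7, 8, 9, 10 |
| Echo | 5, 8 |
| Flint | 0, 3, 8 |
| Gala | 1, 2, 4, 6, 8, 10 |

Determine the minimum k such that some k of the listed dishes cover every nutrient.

Take {Atlas, Bravo, Delta}. Their union is {0, 1, 2, 3, 4, 5, 6, 7, 8, 9, 10}, which is all 11 nutrients.
No 2 of the 7 dishes cover everything (all 21 combinations miss at least one nutrient), so 3 is optimal.

3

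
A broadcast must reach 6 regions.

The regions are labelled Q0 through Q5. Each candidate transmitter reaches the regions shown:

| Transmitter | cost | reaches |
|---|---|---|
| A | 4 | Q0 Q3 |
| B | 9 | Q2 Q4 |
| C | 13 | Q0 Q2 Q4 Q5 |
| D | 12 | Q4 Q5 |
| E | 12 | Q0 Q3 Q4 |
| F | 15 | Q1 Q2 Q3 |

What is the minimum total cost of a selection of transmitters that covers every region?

C, F together cover every region (C ∪ F = {Q0, Q1, Q2, Q3, Q4, Q5}); total cost 13 + 15 = 28.
The greedy pick A, C, F costs 32; no covering selection beats 28.

28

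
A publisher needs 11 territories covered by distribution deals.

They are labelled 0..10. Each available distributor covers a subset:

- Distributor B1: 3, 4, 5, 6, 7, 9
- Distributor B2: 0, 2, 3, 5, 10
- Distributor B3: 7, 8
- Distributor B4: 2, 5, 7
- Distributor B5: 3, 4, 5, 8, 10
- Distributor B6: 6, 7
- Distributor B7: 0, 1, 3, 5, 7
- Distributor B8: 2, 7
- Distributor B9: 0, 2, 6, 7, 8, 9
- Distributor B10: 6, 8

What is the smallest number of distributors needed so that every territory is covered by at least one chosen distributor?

B5 and B7 and B9 together: B5 ∪ B7 ∪ B9 = {0, 1, 2, 3, 4, 5, 6, 7, 8, 9, 10} — every territory is covered.
Only B7 contains 1, so B7 is forced; the remaining 6 territories need at least 2 more distributors (each remaining distributor adds at most 4) — so at least 3 distributors are needed, and 3 is optimal.

3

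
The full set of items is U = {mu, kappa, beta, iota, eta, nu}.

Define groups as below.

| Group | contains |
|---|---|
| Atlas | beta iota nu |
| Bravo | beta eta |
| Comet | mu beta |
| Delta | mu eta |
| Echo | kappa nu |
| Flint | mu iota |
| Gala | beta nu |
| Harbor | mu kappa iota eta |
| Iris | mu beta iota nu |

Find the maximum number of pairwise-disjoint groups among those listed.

Bravo, Echo, Flint are pairwise disjoint (Bravo={beta,eta}; Echo={kappa,nu}; Flint={mu,iota}).
Every remaining group overlaps one of these, and no 4 of the listed groups are pairwise disjoint, so 3 is the maximum.

3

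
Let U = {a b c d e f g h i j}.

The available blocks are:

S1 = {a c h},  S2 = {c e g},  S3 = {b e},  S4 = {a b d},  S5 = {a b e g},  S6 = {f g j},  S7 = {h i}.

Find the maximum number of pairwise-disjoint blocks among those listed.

3

S3, S6, S7 are pairwise disjoint (S3={b,e}; S6={f,g,j}; S7={h,i}).
Every remaining block overlaps one of these, and no 4 of the listed blocks are pairwise disjoint, so 3 is the maximum.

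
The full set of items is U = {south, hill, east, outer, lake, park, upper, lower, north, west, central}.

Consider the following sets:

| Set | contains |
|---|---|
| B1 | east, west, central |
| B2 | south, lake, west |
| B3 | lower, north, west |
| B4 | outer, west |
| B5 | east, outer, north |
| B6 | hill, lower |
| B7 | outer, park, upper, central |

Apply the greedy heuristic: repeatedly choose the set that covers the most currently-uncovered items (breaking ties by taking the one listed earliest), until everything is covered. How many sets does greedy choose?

5

Greedy: pick B7 (covers 4 new) → pick B2 (covers 3 new) → pick B3 (covers 2 new) → pick B1 (covers 1 new) → pick B6 (covers 1 new). Total picks: 5.
(The true minimum cover uses only 4 sets, so greedy is not optimal here.)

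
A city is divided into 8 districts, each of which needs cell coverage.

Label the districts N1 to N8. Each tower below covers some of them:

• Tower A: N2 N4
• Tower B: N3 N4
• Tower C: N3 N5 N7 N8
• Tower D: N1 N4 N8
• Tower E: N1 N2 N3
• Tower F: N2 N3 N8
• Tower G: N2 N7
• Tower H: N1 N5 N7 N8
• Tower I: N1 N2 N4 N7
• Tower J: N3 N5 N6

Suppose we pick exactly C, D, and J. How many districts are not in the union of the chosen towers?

Union of C, D, J = {N1, N3, N4, N5, N6, N7, N8}.
Not covered: N2 — 1 district.

1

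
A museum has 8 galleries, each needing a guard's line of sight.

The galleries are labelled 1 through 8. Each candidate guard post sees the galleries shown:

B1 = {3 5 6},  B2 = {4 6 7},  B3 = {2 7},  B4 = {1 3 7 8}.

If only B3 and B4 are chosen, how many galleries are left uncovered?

3

Union of B3, B4 = {1, 2, 3, 7, 8}.
Not covered: 4, 5, 6 — 3 galleries.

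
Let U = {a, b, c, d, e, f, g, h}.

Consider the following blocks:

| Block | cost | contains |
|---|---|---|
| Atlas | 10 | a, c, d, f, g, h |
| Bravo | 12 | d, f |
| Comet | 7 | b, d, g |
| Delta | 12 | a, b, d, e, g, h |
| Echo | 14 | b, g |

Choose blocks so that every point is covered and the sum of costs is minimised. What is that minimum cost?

22

Atlas, Delta together cover every point (Atlas ∪ Delta = {a, b, c, d, e, f, g, h}); total cost 10 + 12 = 22.
No covering selection has total cost below 22.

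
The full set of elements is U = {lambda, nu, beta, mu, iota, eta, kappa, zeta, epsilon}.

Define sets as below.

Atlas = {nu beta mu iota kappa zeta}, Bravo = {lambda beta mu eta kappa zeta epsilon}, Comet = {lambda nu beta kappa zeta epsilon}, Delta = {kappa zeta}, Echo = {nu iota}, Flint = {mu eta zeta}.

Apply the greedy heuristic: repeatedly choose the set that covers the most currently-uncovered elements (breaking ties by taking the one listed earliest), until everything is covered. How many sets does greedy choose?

2

Greedy: pick Bravo (covers 7 new) → pick Atlas (covers 2 new). Total picks: 2.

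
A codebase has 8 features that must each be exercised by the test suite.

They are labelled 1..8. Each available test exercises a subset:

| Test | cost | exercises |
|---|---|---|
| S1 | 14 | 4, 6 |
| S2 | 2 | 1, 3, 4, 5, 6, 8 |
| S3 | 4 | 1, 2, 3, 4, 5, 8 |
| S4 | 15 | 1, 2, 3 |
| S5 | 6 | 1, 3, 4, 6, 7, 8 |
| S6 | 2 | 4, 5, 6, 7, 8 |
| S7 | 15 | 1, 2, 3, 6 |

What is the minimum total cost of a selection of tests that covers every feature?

S3, S6 together cover every feature (S3 ∪ S6 = {1, 2, 3, 4, 5, 6, 7, 8}); total cost 4 + 2 = 6.
The greedy pick S2, S6, S3 costs 8; no covering selection beats 6.

6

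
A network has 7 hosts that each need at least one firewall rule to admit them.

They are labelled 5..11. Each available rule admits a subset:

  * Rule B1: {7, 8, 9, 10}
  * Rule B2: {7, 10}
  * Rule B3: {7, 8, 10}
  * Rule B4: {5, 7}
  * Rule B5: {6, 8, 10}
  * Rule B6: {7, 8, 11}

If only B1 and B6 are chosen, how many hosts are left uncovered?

Union of B1, B6 = {7, 8, 9, 10, 11}.
Not covered: 5, 6 — 2 hosts.

2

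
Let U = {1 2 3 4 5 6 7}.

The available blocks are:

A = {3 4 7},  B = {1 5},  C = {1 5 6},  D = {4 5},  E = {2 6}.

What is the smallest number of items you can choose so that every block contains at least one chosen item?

H = {2, 3, 5} meets every block (each contains at least one member of H), and |H| = 3.
The blocks A, B, E are pairwise disjoint, so any hitting set needs a separate item for each — at least 3. Hence 3 is optimal.

3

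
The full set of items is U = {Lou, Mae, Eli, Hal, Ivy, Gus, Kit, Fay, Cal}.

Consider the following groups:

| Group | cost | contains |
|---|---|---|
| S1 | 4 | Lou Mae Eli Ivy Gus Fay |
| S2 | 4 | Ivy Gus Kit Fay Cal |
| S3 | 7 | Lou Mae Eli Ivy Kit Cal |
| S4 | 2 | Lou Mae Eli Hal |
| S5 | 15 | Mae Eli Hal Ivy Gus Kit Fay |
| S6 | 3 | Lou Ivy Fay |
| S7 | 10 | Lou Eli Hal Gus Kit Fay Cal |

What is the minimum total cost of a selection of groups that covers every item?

6

S2, S4 together cover every item (S2 ∪ S4 = {Lou, Mae, Eli, Hal, Ivy, Gus, Kit, Fay, Cal}); total cost 4 + 2 = 6.
No covering selection has total cost below 6.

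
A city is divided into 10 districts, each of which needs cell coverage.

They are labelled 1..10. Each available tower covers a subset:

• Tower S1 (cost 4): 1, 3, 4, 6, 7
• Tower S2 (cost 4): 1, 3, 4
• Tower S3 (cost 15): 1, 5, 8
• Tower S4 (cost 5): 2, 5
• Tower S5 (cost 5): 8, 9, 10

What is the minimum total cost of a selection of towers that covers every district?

14

S1, S4, S5 together cover every district (S1 ∪ S4 ∪ S5 = {1, 2, 3, 4, 5, 6, 7, 8, 9, 10}); total cost 4 + 5 + 5 = 14.
No covering selection has total cost below 14.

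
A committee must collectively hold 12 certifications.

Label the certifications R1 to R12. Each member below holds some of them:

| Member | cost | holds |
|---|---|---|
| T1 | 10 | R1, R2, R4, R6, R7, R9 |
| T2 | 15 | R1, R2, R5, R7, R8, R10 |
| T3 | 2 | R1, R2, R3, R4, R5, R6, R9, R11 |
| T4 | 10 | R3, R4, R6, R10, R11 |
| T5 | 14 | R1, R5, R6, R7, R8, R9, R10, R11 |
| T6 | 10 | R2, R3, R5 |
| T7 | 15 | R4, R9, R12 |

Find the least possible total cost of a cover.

31

T3, T5, T7 together cover every certification (T3 ∪ T5 ∪ T7 = {R1, R2, R3, R4, R5, R6, R7, R8, R9, R10, R11, R12}); total cost 2 + 14 + 15 = 31.
No covering selection has total cost below 31.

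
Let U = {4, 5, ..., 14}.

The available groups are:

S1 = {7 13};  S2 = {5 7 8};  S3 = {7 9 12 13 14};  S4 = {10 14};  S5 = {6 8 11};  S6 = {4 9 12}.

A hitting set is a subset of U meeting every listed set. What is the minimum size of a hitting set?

4

Take H = {4, 7, 8, 10}. Each listed group contains at least one of these, so H is a hitting set of size 4.
The groups S1, S4, S5, S6 are pairwise disjoint, so any hitting set needs a separate item for each — at least 4. Hence 4 is optimal.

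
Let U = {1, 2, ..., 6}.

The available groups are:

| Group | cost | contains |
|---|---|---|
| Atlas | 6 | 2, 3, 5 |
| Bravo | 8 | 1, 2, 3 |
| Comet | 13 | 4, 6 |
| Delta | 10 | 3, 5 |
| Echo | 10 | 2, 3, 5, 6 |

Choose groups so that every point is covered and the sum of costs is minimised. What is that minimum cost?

27

Atlas, Bravo, Comet together cover every point (Atlas ∪ Bravo ∪ Comet = {1, 2, 3, 4, 5, 6}); total cost 6 + 8 + 13 = 27.
No covering selection has total cost below 27.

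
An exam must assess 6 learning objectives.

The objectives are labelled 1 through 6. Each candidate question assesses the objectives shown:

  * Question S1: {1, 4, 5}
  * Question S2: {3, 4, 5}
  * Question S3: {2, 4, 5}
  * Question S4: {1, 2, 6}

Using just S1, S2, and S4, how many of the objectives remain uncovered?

0

Union of S1, S2, S4 = {1, 2, 3, 4, 5, 6} — that's every objective, so 0 are uncovered.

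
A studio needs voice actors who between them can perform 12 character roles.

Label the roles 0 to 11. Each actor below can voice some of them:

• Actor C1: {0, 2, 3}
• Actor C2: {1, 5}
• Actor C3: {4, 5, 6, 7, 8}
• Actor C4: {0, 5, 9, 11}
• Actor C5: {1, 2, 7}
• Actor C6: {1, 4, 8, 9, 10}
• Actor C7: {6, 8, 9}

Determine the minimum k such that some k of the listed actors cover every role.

Take {C1, C3, C4, C6}. Their union is {0, 1, 2, 3, 4, 5, 6, 7, 8, 9, 10, 11}, which is all 12 roles.
Only C6 contains 10, so C6 is forced; the remaining 7 roles need at least 3 more actors (each remaining actor adds at most 3) — so at least 4 actors are needed, and 4 is optimal.

4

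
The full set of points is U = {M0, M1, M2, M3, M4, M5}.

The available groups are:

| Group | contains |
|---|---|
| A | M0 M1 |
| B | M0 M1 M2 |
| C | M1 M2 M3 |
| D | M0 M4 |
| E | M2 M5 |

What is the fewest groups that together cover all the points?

C, D, and E cover everything between them: the union {M0, M1, M2, M3, M4, M5} is all of U.
Only C contains M3, so C is forced; the remaining 3 points need at least 2 more groups (each remaining group adds at most 2) — so at least 3 groups are needed, and 3 is optimal.

3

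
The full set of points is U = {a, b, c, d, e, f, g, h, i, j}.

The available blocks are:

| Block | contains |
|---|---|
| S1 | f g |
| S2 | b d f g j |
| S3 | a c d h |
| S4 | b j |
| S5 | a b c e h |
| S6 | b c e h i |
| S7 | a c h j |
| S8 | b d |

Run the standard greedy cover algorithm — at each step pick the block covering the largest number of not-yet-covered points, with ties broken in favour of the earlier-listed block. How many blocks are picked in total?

Greedy: pick S2 (covers 5 new) → pick S5 (covers 4 new) → pick S6 (covers 1 new). Total picks: 3.

3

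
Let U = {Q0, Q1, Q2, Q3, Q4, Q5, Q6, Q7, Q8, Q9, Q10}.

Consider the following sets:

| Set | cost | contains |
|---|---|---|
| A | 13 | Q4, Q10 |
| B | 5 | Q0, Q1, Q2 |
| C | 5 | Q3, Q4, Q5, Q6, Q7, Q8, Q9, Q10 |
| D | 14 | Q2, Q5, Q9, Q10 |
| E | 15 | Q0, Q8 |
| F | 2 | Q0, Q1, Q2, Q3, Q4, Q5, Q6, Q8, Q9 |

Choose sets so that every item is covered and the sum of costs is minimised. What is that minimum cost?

C, F together cover every item (C ∪ F = {Q0, Q1, Q2, Q3, Q4, Q5, Q6, Q7, Q8, Q9, Q10}); total cost 5 + 2 = 7.
No covering selection has total cost below 7.

7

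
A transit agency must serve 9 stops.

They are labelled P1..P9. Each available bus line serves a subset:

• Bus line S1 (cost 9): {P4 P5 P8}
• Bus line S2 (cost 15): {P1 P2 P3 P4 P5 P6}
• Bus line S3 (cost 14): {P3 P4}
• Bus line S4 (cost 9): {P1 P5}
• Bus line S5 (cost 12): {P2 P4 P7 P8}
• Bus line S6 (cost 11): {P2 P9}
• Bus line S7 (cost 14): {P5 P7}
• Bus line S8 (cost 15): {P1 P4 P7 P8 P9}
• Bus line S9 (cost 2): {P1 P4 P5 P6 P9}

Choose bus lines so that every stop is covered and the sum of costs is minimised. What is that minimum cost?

S3, S5, S9 together cover every stop (S3 ∪ S5 ∪ S9 = {P1, P2, P3, P4, P5, P6, P7, P8, P9}); total cost 14 + 12 + 2 = 28.
No covering selection has total cost below 28.

28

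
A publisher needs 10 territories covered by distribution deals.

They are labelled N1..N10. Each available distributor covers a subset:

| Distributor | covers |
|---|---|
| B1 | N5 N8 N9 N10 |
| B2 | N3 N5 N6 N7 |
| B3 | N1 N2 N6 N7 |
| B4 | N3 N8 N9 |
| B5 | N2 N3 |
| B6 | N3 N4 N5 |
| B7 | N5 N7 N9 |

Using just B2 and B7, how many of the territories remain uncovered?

Union of B2, B7 = {N3, N5, N6, N7, N9}.
Not covered: N1, N2, N4, N8, N10 — 5 territories.

5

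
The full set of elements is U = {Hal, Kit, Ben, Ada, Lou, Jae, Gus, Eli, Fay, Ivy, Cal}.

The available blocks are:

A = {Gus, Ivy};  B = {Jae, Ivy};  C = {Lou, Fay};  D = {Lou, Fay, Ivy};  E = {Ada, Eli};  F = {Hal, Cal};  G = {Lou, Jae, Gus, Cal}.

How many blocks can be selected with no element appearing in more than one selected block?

4

B, C, E, F are pairwise disjoint (B={Jae,Ivy}; C={Lou,Fay}; E={Ada,Eli}; F={Hal,Cal}).
Every remaining block overlaps one of these, and no 5 of the listed blocks are pairwise disjoint, so 4 is the maximum.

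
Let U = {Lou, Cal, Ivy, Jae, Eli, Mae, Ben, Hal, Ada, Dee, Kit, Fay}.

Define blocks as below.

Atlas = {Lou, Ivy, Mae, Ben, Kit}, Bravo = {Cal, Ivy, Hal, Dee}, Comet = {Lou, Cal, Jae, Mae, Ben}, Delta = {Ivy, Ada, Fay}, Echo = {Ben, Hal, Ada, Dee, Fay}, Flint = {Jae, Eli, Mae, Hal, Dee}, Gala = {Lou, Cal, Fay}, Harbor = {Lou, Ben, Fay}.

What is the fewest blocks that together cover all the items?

4

Atlas and Bravo and Delta and Flint together: Atlas ∪ Bravo ∪ Delta ∪ Flint = {Lou, Cal, Ivy, Jae, Eli, Mae, Ben, Hal, Ada, Dee, Kit, Fay} — every item is covered.
No 3 of the 8 blocks cover everything (all 56 combinations miss at least one item), so 4 is optimal.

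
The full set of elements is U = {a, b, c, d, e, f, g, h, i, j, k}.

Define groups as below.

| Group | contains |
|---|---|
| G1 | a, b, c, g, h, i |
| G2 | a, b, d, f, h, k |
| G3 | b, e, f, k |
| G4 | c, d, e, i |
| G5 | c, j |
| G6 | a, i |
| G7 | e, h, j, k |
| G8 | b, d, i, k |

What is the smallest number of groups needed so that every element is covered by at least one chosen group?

3

G1, G2, and G7 cover everything between them: the union {a, b, c, d, e, f, g, h, i, j, k} is all of U.
Only G1 contains g, so G1 is forced; the remaining 5 elements need at least 2 more groups (each remaining group adds at most 3) — so at least 3 groups are needed, and 3 is optimal.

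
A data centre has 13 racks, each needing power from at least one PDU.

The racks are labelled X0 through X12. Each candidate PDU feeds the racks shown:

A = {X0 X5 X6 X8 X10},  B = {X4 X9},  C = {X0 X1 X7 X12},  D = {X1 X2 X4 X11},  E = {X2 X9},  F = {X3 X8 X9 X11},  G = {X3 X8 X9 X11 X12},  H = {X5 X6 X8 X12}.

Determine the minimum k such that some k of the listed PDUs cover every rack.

4

Take {A, C, D, G}. Their union is {X0, X1, X2, X3, X4, X5, X6, X7, X8, X9, X10, X11, X12}, which is all 13 racks.
Only C contains X7, so C is forced; the remaining 9 racks need at least 3 more PDUs (each remaining PDU adds at most 4) — so at least 4 PDUs are needed, and 4 is optimal.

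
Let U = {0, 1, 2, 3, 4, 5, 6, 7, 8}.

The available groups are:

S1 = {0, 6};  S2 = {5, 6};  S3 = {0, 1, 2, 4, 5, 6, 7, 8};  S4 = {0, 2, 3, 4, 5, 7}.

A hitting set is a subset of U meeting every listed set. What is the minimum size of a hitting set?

2

H = {2, 6} meets every group (each contains at least one member of H), and |H| = 2.
No single point lies in every group, so at least 2 are needed and 2 is optimal.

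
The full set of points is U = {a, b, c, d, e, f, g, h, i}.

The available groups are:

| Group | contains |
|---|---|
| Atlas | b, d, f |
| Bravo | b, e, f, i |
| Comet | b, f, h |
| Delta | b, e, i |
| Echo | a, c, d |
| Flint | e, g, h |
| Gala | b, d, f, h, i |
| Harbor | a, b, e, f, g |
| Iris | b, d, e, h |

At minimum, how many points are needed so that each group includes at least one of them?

3

Take T = {b, c, e}. Each listed group contains at least one of these, so T is a hitting set of size 3.
No choice of 2 points meets every group, so 3 is the minimum.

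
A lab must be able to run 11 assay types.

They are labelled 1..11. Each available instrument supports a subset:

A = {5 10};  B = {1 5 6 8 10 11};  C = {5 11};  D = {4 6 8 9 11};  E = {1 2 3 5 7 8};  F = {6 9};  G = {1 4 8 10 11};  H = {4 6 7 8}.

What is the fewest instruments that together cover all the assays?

Take {D, E, G}. Their union is {1, 2, 3, 4, 5, 6, 7, 8, 9, 10, 11}, which is all 11 assays.
Only E contains 2, so E is forced; the remaining 5 assays need at least 2 more instruments (each remaining instrument adds at most 4) — so at least 3 instruments are needed, and 3 is optimal.

3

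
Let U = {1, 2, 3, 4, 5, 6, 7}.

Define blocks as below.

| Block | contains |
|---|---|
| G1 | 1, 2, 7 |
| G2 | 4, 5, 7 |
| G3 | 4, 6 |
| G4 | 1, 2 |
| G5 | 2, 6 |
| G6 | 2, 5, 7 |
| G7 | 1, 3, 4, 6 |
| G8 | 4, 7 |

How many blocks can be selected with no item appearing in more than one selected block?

2

G4, G8 are pairwise disjoint (G4={1,2}; G8={4,7}).
Every remaining block overlaps one of these, and no 3 of the listed blocks are pairwise disjoint, so 2 is the maximum.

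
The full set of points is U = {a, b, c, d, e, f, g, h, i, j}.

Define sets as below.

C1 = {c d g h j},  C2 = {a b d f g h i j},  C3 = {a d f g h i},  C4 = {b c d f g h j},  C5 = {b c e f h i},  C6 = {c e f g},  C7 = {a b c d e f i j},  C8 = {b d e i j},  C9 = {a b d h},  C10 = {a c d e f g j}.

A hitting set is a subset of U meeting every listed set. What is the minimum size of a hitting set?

Take T = {d, f}. Each listed set contains at least one of these, so T is a hitting set of size 2.
The sets C6, C9 are pairwise disjoint, so any hitting set needs a separate point for each — at least 2. Hence 2 is optimal.

2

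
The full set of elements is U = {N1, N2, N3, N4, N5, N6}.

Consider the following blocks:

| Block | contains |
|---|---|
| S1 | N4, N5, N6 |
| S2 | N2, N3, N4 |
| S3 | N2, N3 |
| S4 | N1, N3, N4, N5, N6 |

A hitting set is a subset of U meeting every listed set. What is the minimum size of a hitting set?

2

Take H = {N2, N4}. Each listed block contains at least one of these, so H is a hitting set of size 2.
The blocks S1, S3 are pairwise disjoint, so any hitting set needs a separate element for each — at least 2. Hence 2 is optimal.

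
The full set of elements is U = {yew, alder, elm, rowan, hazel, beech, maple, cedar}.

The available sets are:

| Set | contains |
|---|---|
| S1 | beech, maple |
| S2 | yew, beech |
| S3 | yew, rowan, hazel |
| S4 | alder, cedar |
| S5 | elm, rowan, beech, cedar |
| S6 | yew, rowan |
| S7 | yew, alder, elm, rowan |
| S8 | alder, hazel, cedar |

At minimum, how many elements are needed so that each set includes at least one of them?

3

The 3 elements {alder, rowan, beech} hit every set.
The sets S1, S4, S6 are pairwise disjoint, so any hitting set needs a separate element for each — at least 3. Hence 3 is optimal.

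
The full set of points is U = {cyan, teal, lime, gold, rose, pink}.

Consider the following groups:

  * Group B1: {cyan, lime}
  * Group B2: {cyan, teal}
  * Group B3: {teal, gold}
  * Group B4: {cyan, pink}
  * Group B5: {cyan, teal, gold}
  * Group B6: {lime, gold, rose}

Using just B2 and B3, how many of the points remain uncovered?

3

Union of B2, B3 = {cyan, teal, gold}.
Not covered: lime, rose, pink — 3 points.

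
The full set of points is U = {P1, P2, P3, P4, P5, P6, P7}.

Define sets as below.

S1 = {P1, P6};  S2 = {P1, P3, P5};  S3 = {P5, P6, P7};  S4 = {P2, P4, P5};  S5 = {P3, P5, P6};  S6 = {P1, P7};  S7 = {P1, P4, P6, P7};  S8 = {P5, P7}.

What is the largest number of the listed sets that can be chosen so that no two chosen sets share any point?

S5, S6 are pairwise disjoint (S5={P3,P5,P6}; S6={P1,P7}).
Every remaining set overlaps one of these, and no 3 of the listed sets are pairwise disjoint, so 2 is the maximum.

2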